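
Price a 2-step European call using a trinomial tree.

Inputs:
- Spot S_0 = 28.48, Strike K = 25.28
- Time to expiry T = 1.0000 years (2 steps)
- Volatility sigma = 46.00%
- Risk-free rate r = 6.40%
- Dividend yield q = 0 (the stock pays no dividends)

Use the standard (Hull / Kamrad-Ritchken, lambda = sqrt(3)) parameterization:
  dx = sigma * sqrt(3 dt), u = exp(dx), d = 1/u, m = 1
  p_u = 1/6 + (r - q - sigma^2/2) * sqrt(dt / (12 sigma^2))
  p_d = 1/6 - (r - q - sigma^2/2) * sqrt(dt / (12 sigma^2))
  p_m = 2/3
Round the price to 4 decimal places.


dt = T/N = 0.500000; dx = sigma*sqrt(3*dt) = 0.563383
u = exp(dx) = 1.756604; d = 1/u = 0.569280
p_u = 0.148118, p_m = 0.666667, p_d = 0.185215
Discount per step: exp(-r*dt) = 0.968507
Stock lattice S(k, j) with j the centered position index:
  k=0: S(0,+0) = 28.4800
  k=1: S(1,-1) = 16.2131; S(1,+0) = 28.4800; S(1,+1) = 50.0281
  k=2: S(2,-2) = 9.2298; S(2,-1) = 16.2131; S(2,+0) = 28.4800; S(2,+1) = 50.0281; S(2,+2) = 87.8796
Terminal payoffs V(N, j) = max(S_T - K, 0):
  V(2,-2) = 0.000000; V(2,-1) = 0.000000; V(2,+0) = 3.200000; V(2,+1) = 24.748094; V(2,+2) = 62.599571
Backward induction: V(k, j) = exp(-r*dt) * [p_u * V(k+1, j+1) + p_m * V(k+1, j) + p_d * V(k+1, j-1)]
  V(1,-1) = exp(-r*dt) * [p_u*3.200000 + p_m*0.000000 + p_d*0.000000] = 0.459050
  V(1,+0) = exp(-r*dt) * [p_u*24.748094 + p_m*3.200000 + p_d*0.000000] = 5.616342
  V(1,+1) = exp(-r*dt) * [p_u*62.599571 + p_m*24.748094 + p_d*3.200000] = 25.533263
  V(0,+0) = exp(-r*dt) * [p_u*25.533263 + p_m*5.616342 + p_d*0.459050] = 7.371485

Answer: Price = V(0,0) = 7.3715


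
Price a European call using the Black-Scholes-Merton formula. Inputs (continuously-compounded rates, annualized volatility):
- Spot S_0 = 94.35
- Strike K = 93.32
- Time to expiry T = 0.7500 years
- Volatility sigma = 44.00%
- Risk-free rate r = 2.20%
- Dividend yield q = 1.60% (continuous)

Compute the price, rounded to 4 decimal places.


Answer: Price = 14.7056

Derivation:
d1 = (ln(S/K) + (r - q + 0.5*sigma^2) * T) / (sigma * sqrt(T)) = 0.23114172
d2 = d1 - sigma * sqrt(T) = -0.14990946
exp(-rT) = 0.98363538; exp(-qT) = 0.98807171
C = S_0 * exp(-qT) * N(d1) - K * exp(-rT) * N(d2)
N(d1) = 0.59139765; N(d2) = 0.44041803
C = 94.3500 * 0.98807171 * 0.59139765 - 93.3200 * 0.98363538 * 0.44041803 = 14.7056


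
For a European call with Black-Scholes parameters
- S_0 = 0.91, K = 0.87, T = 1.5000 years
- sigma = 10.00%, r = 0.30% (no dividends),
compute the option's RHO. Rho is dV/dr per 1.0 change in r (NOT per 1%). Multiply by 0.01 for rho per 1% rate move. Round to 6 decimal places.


Answer: Rho = 0.823687

Derivation:
d1 = 0.4650061347; d2 = 0.3425316475
phi(d1) = 0.3580602947; exp(-qT) = 1.0000000000; exp(-rT) = 0.9955101098
N(d2) = 0.6340245843
Rho = K*T*exp(-rT)*N(d2) = 0.8700 * 1.5000 * 0.9955101098 * 0.6340245843 = 0.823687


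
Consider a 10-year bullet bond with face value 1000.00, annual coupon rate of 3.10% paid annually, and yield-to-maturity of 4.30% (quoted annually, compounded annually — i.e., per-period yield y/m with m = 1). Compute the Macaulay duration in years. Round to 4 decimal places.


Answer: Macaulay duration = 8.6721 years

Derivation:
Coupon per period c = face * coupon_rate / m = 31.000000
Periods per year m = 1; per-period yield y/m = 0.043000
Number of cashflows N = 10
Cashflows (t years, CF_t, discount factor 1/(1+y/m)^(m*t), PV):
  t = 1.0000: CF_t = 31.000000, DF = 0.958773, PV = 29.721956
  t = 2.0000: CF_t = 31.000000, DF = 0.919245, PV = 28.496602
  t = 3.0000: CF_t = 31.000000, DF = 0.881347, PV = 27.321766
  t = 4.0000: CF_t = 31.000000, DF = 0.845012, PV = 26.195365
  t = 5.0000: CF_t = 31.000000, DF = 0.810174, PV = 25.115403
  t = 6.0000: CF_t = 31.000000, DF = 0.776773, PV = 24.079965
  t = 7.0000: CF_t = 31.000000, DF = 0.744749, PV = 23.087214
  t = 8.0000: CF_t = 31.000000, DF = 0.714045, PV = 22.135392
  t = 9.0000: CF_t = 31.000000, DF = 0.684607, PV = 21.222812
  t = 10.0000: CF_t = 1031.000000, DF = 0.656382, PV = 676.730236
Price P = sum_t PV_t = 904.106711
Macaulay numerator sum_t t * PV_t:
  t * PV_t at t = 1.0000: 29.721956
  t * PV_t at t = 2.0000: 56.993204
  t * PV_t at t = 3.0000: 81.965298
  t * PV_t at t = 4.0000: 104.781461
  t * PV_t at t = 5.0000: 125.577015
  t * PV_t at t = 6.0000: 144.479787
  t * PV_t at t = 7.0000: 161.610500
  t * PV_t at t = 8.0000: 177.083140
  t * PV_t at t = 9.0000: 191.005304
  t * PV_t at t = 10.0000: 6767.302360
Macaulay duration D = (sum_t t * PV_t) / P = 7840.520026 / 904.106711 = 8.672118


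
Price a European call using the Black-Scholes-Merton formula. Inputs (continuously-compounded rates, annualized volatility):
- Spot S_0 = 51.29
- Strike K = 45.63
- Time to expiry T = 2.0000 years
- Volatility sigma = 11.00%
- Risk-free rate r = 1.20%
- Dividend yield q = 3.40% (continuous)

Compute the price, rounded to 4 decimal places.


d1 = (ln(S/K) + (r - q + 0.5*sigma^2) * T) / (sigma * sqrt(T)) = 0.54659615
d2 = d1 - sigma * sqrt(T) = 0.39103266
exp(-rT) = 0.97628571; exp(-qT) = 0.93426047
C = S_0 * exp(-qT) * N(d1) - K * exp(-rT) * N(d2)
N(d1) = 0.70767189; N(d2) = 0.65211345
C = 51.2900 * 0.93426047 * 0.70767189 - 45.6300 * 0.97628571 * 0.65211345 = 4.8601

Answer: Price = 4.8601


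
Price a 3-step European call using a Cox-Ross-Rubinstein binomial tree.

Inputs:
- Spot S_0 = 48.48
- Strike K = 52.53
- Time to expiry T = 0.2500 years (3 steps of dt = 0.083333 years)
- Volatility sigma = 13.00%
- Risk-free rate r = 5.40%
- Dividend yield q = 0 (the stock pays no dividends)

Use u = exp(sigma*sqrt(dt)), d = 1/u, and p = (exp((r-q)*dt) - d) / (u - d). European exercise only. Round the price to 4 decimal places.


Answer: Price = V(0,0) = 0.2846

Derivation:
dt = T/N = 0.083333
u = exp(sigma*sqrt(dt)) = 1.038241; d = 1/u = 0.963168
p = (exp((r-q)*dt) - d) / (u - d) = 0.550696
Discount per step: exp(-r*dt) = 0.995510
Stock lattice S(k, i) with i counting down-moves:
  k=0: S(0,0) = 48.4800
  k=1: S(1,0) = 50.3339; S(1,1) = 46.6944
  k=2: S(2,0) = 52.2587; S(2,1) = 48.4800; S(2,2) = 44.9745
  k=3: S(3,0) = 54.2571; S(3,1) = 50.3339; S(3,2) = 46.6944; S(3,3) = 43.3180
Terminal payoffs V(N, i) = max(S_T - K, 0):
  V(3,0) = 1.727143; V(3,1) = 0.000000; V(3,2) = 0.000000; V(3,3) = 0.000000
Backward induction: V(k, i) = exp(-r*dt) * [p * V(k+1, i) + (1-p) * V(k+1, i+1)].
  V(2,0) = exp(-r*dt) * [p*1.727143 + (1-p)*0.000000] = 0.946860
  V(2,1) = exp(-r*dt) * [p*0.000000 + (1-p)*0.000000] = 0.000000
  V(2,2) = exp(-r*dt) * [p*0.000000 + (1-p)*0.000000] = 0.000000
  V(1,0) = exp(-r*dt) * [p*0.946860 + (1-p)*0.000000] = 0.519090
  V(1,1) = exp(-r*dt) * [p*0.000000 + (1-p)*0.000000] = 0.000000
  V(0,0) = exp(-r*dt) * [p*0.519090 + (1-p)*0.000000] = 0.284577


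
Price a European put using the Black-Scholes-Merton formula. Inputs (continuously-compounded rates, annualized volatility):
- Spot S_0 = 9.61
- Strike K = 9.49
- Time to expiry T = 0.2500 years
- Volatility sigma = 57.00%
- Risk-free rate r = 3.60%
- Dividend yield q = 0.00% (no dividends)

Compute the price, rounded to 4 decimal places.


d1 = (ln(S/K) + (r - q + 0.5*sigma^2) * T) / (sigma * sqrt(T)) = 0.21816881
d2 = d1 - sigma * sqrt(T) = -0.06683119
exp(-rT) = 0.99104038; exp(-qT) = 1.00000000
P = K * exp(-rT) * N(-d2) - S_0 * exp(-qT) * N(-d1)
N(-d1) = 0.41364879; N(-d2) = 0.52664195
P = 9.4900 * 0.99104038 * 0.52664195 - 9.6100 * 1.00000000 * 0.41364879 = 0.9779

Answer: Price = 0.9779


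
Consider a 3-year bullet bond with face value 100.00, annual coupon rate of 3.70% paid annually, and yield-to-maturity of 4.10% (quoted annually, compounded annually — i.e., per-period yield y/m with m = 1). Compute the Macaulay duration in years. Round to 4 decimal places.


Coupon per period c = face * coupon_rate / m = 3.700000
Periods per year m = 1; per-period yield y/m = 0.041000
Number of cashflows N = 3
Cashflows (t years, CF_t, discount factor 1/(1+y/m)^(m*t), PV):
  t = 1.0000: CF_t = 3.700000, DF = 0.960615, PV = 3.554275
  t = 2.0000: CF_t = 3.700000, DF = 0.922781, PV = 3.414289
  t = 3.0000: CF_t = 103.700000, DF = 0.886437, PV = 91.923503
Price P = sum_t PV_t = 98.892067
Macaulay numerator sum_t t * PV_t:
  t * PV_t at t = 1.0000: 3.554275
  t * PV_t at t = 2.0000: 6.828578
  t * PV_t at t = 3.0000: 275.770510
Macaulay duration D = (sum_t t * PV_t) / P = 286.153363 / 98.892067 = 2.893593

Answer: Macaulay duration = 2.8936 years


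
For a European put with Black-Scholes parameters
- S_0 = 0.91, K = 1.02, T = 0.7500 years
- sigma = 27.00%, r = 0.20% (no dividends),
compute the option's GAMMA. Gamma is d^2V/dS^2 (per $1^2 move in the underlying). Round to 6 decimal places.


d1 = -0.3646963703; d2 = -0.5985232293
phi(d1) = 0.3732748548; exp(-qT) = 1.0000000000; exp(-rT) = 0.9985011244
Gamma = exp(-qT) * phi(d1) / (S * sigma * sqrt(T)) = 1.0000000000 * 0.3732748548 / (0.9100 * 0.2700 * 0.8660254038) = 1.754256

Answer: Gamma = 1.754256


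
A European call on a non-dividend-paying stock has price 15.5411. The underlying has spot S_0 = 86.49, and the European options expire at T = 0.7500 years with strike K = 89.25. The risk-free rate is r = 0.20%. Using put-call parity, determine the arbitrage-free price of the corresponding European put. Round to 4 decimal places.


Answer: Put price = 18.1673

Derivation:
Put-call parity: C - P = S_0 * exp(-qT) - K * exp(-rT).
S_0 * exp(-qT) = 86.4900 * 1.00000000 = 86.49000000
K * exp(-rT) = 89.2500 * 0.99850112 = 89.11622536
P = C - S*exp(-qT) + K*exp(-rT)
P = 15.5411 - 86.49000000 + 89.11622536 = 18.1673


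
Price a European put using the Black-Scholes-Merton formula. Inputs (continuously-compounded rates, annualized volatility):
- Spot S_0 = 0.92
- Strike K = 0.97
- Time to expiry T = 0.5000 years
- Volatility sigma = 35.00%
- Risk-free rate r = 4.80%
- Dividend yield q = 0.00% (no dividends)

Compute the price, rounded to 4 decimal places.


Answer: Price = 0.1061

Derivation:
d1 = (ln(S/K) + (r - q + 0.5*sigma^2) * T) / (sigma * sqrt(T)) = 0.00687954
d2 = d1 - sigma * sqrt(T) = -0.24060784
exp(-rT) = 0.97628571; exp(-qT) = 1.00000000
P = K * exp(-rT) * N(-d2) - S_0 * exp(-qT) * N(-d1)
N(-d1) = 0.49725548; N(-d2) = 0.59507046
P = 0.9700 * 0.97628571 * 0.59507046 - 0.9200 * 1.00000000 * 0.49725548 = 0.1061


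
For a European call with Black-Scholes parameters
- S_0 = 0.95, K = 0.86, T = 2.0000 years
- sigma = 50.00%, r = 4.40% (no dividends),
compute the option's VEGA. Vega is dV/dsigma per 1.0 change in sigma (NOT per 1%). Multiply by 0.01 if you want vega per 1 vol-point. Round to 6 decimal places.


d1 = 0.6187602877; d2 = -0.0883464935
phi(d1) = 0.3294368228; exp(-qT) = 1.0000000000; exp(-rT) = 0.9157608767
Vega = S * exp(-qT) * phi(d1) * sqrt(T) = 0.9500 * 1.0000000000 * 0.3294368228 * 1.4142135624 = 0.442599

Answer: Vega = 0.442599


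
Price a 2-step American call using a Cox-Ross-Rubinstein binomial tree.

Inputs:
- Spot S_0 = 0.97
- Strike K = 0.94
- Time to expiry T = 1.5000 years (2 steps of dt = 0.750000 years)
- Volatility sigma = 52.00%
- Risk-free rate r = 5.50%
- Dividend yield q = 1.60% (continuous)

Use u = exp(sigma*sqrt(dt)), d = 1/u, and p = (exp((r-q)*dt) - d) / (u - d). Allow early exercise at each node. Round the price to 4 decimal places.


dt = T/N = 0.750000
u = exp(sigma*sqrt(dt)) = 1.568835; d = 1/u = 0.637416
p = (exp((r-q)*dt) - d) / (u - d) = 0.421149
Discount per step: exp(-r*dt) = 0.959589
Stock lattice S(k, i) with i counting down-moves:
  k=0: S(0,0) = 0.9700
  k=1: S(1,0) = 1.5218; S(1,1) = 0.6183
  k=2: S(2,0) = 2.3874; S(2,1) = 0.9700; S(2,2) = 0.3941
Terminal payoffs V(N, i) = max(S_T - K, 0):
  V(2,0) = 1.447406; V(2,1) = 0.030000; V(2,2) = 0.000000
Backward induction: V(k, i) = exp(-r*dt) * [p * V(k+1, i) + (1-p) * V(k+1, i+1)]; then take max(V_cont, immediate exercise) for American.
  V(1,0) = exp(-r*dt) * [p*1.447406 + (1-p)*0.030000] = 0.601604; exercise = 0.581770; V(1,0) = max -> 0.601604
  V(1,1) = exp(-r*dt) * [p*0.030000 + (1-p)*0.000000] = 0.012124; exercise = 0.000000; V(1,1) = max -> 0.012124
  V(0,0) = exp(-r*dt) * [p*0.601604 + (1-p)*0.012124] = 0.249861; exercise = 0.030000; V(0,0) = max -> 0.249861

Answer: Price = V(0,0) = 0.2499


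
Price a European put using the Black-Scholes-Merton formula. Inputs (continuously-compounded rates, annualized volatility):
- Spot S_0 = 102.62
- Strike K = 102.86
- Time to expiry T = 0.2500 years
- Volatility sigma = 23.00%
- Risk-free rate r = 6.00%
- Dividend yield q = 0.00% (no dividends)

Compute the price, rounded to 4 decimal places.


d1 = (ln(S/K) + (r - q + 0.5*sigma^2) * T) / (sigma * sqrt(T)) = 0.16762178
d2 = d1 - sigma * sqrt(T) = 0.05262178
exp(-rT) = 0.98511194; exp(-qT) = 1.00000000
P = K * exp(-rT) * N(-d2) - S_0 * exp(-qT) * N(-d1)
N(-d1) = 0.43344042; N(-d2) = 0.47901663
P = 102.8600 * 0.98511194 * 0.47901663 - 102.6200 * 1.00000000 * 0.43344042 = 4.0584

Answer: Price = 4.0584


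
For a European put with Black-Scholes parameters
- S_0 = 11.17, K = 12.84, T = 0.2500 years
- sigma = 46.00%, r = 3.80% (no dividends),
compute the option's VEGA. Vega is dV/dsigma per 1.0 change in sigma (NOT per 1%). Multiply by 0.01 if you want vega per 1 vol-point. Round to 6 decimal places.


d1 = -0.4494942834; d2 = -0.6794942834
phi(d1) = 0.3606089717; exp(-qT) = 1.0000000000; exp(-rT) = 0.9905449824
Vega = S * exp(-qT) * phi(d1) * sqrt(T) = 11.1700 * 1.0000000000 * 0.3606089717 * 0.5000000000 = 2.014001

Answer: Vega = 2.014001


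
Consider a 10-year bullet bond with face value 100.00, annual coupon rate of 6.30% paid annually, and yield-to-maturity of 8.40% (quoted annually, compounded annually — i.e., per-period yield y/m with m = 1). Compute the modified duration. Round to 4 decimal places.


Answer: Modified duration = 6.9319

Derivation:
Coupon per period c = face * coupon_rate / m = 6.300000
Periods per year m = 1; per-period yield y/m = 0.084000
Number of cashflows N = 10
Cashflows (t years, CF_t, discount factor 1/(1+y/m)^(m*t), PV):
  t = 1.0000: CF_t = 6.300000, DF = 0.922509, PV = 5.811808
  t = 2.0000: CF_t = 6.300000, DF = 0.851023, PV = 5.361447
  t = 3.0000: CF_t = 6.300000, DF = 0.785077, PV = 4.945984
  t = 4.0000: CF_t = 6.300000, DF = 0.724241, PV = 4.562716
  t = 5.0000: CF_t = 6.300000, DF = 0.668119, PV = 4.209147
  t = 6.0000: CF_t = 6.300000, DF = 0.616346, PV = 3.882977
  t = 7.0000: CF_t = 6.300000, DF = 0.568585, PV = 3.582082
  t = 8.0000: CF_t = 6.300000, DF = 0.524524, PV = 3.304504
  t = 9.0000: CF_t = 6.300000, DF = 0.483879, PV = 3.048435
  t = 10.0000: CF_t = 106.300000, DF = 0.446383, PV = 47.450462
Price P = sum_t PV_t = 86.159563
First compute Macaulay numerator sum_t t * PV_t:
  t * PV_t at t = 1.0000: 5.811808
  t * PV_t at t = 2.0000: 10.722893
  t * PV_t at t = 3.0000: 14.837952
  t * PV_t at t = 4.0000: 18.250863
  t * PV_t at t = 5.0000: 21.045737
  t * PV_t at t = 6.0000: 23.297864
  t * PV_t at t = 7.0000: 25.074577
  t * PV_t at t = 8.0000: 26.436033
  t * PV_t at t = 9.0000: 27.435919
  t * PV_t at t = 10.0000: 474.504617
Macaulay duration D = 647.418264 / 86.159563 = 7.514178
Modified duration = D / (1 + y/m) = 7.514178 / (1 + 0.084000) = 6.931898


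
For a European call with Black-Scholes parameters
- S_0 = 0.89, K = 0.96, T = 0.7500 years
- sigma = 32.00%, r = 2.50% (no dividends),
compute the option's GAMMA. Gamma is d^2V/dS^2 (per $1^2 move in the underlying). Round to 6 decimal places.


Answer: Gamma = 1.613858

Derivation:
d1 = -0.0669792048; d2 = -0.3441073341
phi(d1) = 0.3980484131; exp(-qT) = 1.0000000000; exp(-rT) = 0.9814246877
Gamma = exp(-qT) * phi(d1) / (S * sigma * sqrt(T)) = 1.0000000000 * 0.3980484131 / (0.8900 * 0.3200 * 0.8660254038) = 1.613858


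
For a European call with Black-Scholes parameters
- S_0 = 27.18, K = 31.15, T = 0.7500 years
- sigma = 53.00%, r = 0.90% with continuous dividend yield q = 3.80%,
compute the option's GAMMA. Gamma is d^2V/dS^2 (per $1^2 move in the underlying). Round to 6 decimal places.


Answer: Gamma = 0.030875

Derivation:
d1 = -0.1149152235; d2 = -0.5739086875
phi(d1) = 0.3963168397; exp(-qT) = 0.9719022941; exp(-rT) = 0.9932727301
Gamma = exp(-qT) * phi(d1) / (S * sigma * sqrt(T)) = 0.9719022941 * 0.3963168397 / (27.1800 * 0.5300 * 0.8660254038) = 0.030875


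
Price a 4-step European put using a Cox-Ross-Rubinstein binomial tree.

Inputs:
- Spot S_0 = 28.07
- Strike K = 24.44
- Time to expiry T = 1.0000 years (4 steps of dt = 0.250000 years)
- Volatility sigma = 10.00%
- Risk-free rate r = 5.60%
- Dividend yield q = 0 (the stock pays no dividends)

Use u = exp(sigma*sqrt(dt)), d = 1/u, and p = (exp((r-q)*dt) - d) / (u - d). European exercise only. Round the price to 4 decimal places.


dt = T/N = 0.250000
u = exp(sigma*sqrt(dt)) = 1.051271; d = 1/u = 0.951229
p = (exp((r-q)*dt) - d) / (u - d) = 0.628428
Discount per step: exp(-r*dt) = 0.986098
Stock lattice S(k, i) with i counting down-moves:
  k=0: S(0,0) = 28.0700
  k=1: S(1,0) = 29.5092; S(1,1) = 26.7010
  k=2: S(2,0) = 31.0221; S(2,1) = 28.0700; S(2,2) = 25.3988
  k=3: S(3,0) = 32.6127; S(3,1) = 29.5092; S(3,2) = 26.7010; S(3,3) = 24.1601
  k=4: S(4,0) = 34.2848; S(4,1) = 31.0221; S(4,2) = 28.0700; S(4,3) = 25.3988; S(4,4) = 22.9818
Terminal payoffs V(N, i) = max(K - S_T, 0):
  V(4,0) = 0.000000; V(4,1) = 0.000000; V(4,2) = 0.000000; V(4,3) = 0.000000; V(4,4) = 1.458228
Backward induction: V(k, i) = exp(-r*dt) * [p * V(k+1, i) + (1-p) * V(k+1, i+1)].
  V(3,0) = exp(-r*dt) * [p*0.000000 + (1-p)*0.000000] = 0.000000
  V(3,1) = exp(-r*dt) * [p*0.000000 + (1-p)*0.000000] = 0.000000
  V(3,2) = exp(-r*dt) * [p*0.000000 + (1-p)*0.000000] = 0.000000
  V(3,3) = exp(-r*dt) * [p*0.000000 + (1-p)*1.458228] = 0.534303
  V(2,0) = exp(-r*dt) * [p*0.000000 + (1-p)*0.000000] = 0.000000
  V(2,1) = exp(-r*dt) * [p*0.000000 + (1-p)*0.000000] = 0.000000
  V(2,2) = exp(-r*dt) * [p*0.000000 + (1-p)*0.534303] = 0.195772
  V(1,0) = exp(-r*dt) * [p*0.000000 + (1-p)*0.000000] = 0.000000
  V(1,1) = exp(-r*dt) * [p*0.000000 + (1-p)*0.195772] = 0.071732
  V(0,0) = exp(-r*dt) * [p*0.000000 + (1-p)*0.071732] = 0.026283

Answer: Price = V(0,0) = 0.0263


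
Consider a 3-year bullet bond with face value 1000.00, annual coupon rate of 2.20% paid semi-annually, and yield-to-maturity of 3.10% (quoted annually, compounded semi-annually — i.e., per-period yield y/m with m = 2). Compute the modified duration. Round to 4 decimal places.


Answer: Modified duration = 2.8738

Derivation:
Coupon per period c = face * coupon_rate / m = 11.000000
Periods per year m = 2; per-period yield y/m = 0.015500
Number of cashflows N = 6
Cashflows (t years, CF_t, discount factor 1/(1+y/m)^(m*t), PV):
  t = 0.5000: CF_t = 11.000000, DF = 0.984737, PV = 10.832102
  t = 1.0000: CF_t = 11.000000, DF = 0.969706, PV = 10.666768
  t = 1.5000: CF_t = 11.000000, DF = 0.954905, PV = 10.503956
  t = 2.0000: CF_t = 11.000000, DF = 0.940330, PV = 10.343630
  t = 2.5000: CF_t = 11.000000, DF = 0.925977, PV = 10.185751
  t = 3.0000: CF_t = 1011.000000, DF = 0.911844, PV = 921.874048
Price P = sum_t PV_t = 974.406255
First compute Macaulay numerator sum_t t * PV_t:
  t * PV_t at t = 0.5000: 5.416051
  t * PV_t at t = 1.0000: 10.666768
  t * PV_t at t = 1.5000: 15.755934
  t * PV_t at t = 2.0000: 20.687260
  t * PV_t at t = 2.5000: 25.464377
  t * PV_t at t = 3.0000: 2765.622144
Macaulay duration D = 2843.612534 / 974.406255 = 2.918303
Modified duration = D / (1 + y/m) = 2.918303 / (1 + 0.015500) = 2.873760


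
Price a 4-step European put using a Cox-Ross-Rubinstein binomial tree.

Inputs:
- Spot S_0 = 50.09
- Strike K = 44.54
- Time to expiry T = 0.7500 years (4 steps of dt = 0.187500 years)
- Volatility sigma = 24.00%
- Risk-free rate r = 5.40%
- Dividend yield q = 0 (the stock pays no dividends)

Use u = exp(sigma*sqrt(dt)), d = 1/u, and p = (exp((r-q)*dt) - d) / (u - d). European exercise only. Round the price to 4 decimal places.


Answer: Price = V(0,0) = 1.4113

Derivation:
dt = T/N = 0.187500
u = exp(sigma*sqrt(dt)) = 1.109515; d = 1/u = 0.901295
p = (exp((r-q)*dt) - d) / (u - d) = 0.522916
Discount per step: exp(-r*dt) = 0.989926
Stock lattice S(k, i) with i counting down-moves:
  k=0: S(0,0) = 50.0900
  k=1: S(1,0) = 55.5756; S(1,1) = 45.1458
  k=2: S(2,0) = 61.6620; S(2,1) = 50.0900; S(2,2) = 40.6897
  k=3: S(3,0) = 68.4149; S(3,1) = 55.5756; S(3,2) = 45.1458; S(3,3) = 36.6734
  k=4: S(4,0) = 75.9074; S(4,1) = 61.6620; S(4,2) = 50.0900; S(4,3) = 40.6897; S(4,4) = 33.0536
Terminal payoffs V(N, i) = max(K - S_T, 0):
  V(4,0) = 0.000000; V(4,1) = 0.000000; V(4,2) = 0.000000; V(4,3) = 3.850288; V(4,4) = 11.486443
Backward induction: V(k, i) = exp(-r*dt) * [p * V(k+1, i) + (1-p) * V(k+1, i+1)].
  V(3,0) = exp(-r*dt) * [p*0.000000 + (1-p)*0.000000] = 0.000000
  V(3,1) = exp(-r*dt) * [p*0.000000 + (1-p)*0.000000] = 0.000000
  V(3,2) = exp(-r*dt) * [p*0.000000 + (1-p)*3.850288] = 1.818406
  V(3,3) = exp(-r*dt) * [p*3.850288 + (1-p)*11.486443] = 7.417888
  V(2,0) = exp(-r*dt) * [p*0.000000 + (1-p)*0.000000] = 0.000000
  V(2,1) = exp(-r*dt) * [p*0.000000 + (1-p)*1.818406] = 0.858793
  V(2,2) = exp(-r*dt) * [p*1.818406 + (1-p)*7.417888] = 4.444599
  V(1,0) = exp(-r*dt) * [p*0.000000 + (1-p)*0.858793] = 0.405589
  V(1,1) = exp(-r*dt) * [p*0.858793 + (1-p)*4.444599] = 2.543639
  V(0,0) = exp(-r*dt) * [p*0.405589 + (1-p)*2.543639] = 1.411257


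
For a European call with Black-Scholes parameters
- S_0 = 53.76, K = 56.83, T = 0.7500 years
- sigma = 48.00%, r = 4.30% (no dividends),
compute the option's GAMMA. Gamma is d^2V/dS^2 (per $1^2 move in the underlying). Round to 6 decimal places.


d1 = 0.1518319128; d2 = -0.2638602811
phi(d1) = 0.3943702863; exp(-qT) = 1.0000000000; exp(-rT) = 0.9682644857
Gamma = exp(-qT) * phi(d1) / (S * sigma * sqrt(T)) = 1.0000000000 * 0.3943702863 / (53.7600 * 0.4800 * 0.8660254038) = 0.017647

Answer: Gamma = 0.017647


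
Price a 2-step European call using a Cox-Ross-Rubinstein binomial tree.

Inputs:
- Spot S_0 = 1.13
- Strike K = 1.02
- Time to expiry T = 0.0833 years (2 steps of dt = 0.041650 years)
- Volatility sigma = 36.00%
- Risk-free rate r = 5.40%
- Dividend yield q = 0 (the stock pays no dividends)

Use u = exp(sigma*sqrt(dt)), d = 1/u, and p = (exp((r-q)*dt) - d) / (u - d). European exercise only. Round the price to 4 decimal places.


Answer: Price = V(0,0) = 0.1258

Derivation:
dt = T/N = 0.041650
u = exp(sigma*sqrt(dt)) = 1.076236; d = 1/u = 0.929164
p = (exp((r-q)*dt) - d) / (u - d) = 0.496950
Discount per step: exp(-r*dt) = 0.997753
Stock lattice S(k, i) with i counting down-moves:
  k=0: S(0,0) = 1.1300
  k=1: S(1,0) = 1.2161; S(1,1) = 1.0500
  k=2: S(2,0) = 1.3089; S(2,1) = 1.1300; S(2,2) = 0.9756
Terminal payoffs V(N, i) = max(S_T - K, 0):
  V(2,0) = 0.288861; V(2,1) = 0.110000; V(2,2) = 0.000000
Backward induction: V(k, i) = exp(-r*dt) * [p * V(k+1, i) + (1-p) * V(k+1, i+1)].
  V(1,0) = exp(-r*dt) * [p*0.288861 + (1-p)*0.110000] = 0.198438
  V(1,1) = exp(-r*dt) * [p*0.110000 + (1-p)*0.000000] = 0.054542
  V(0,0) = exp(-r*dt) * [p*0.198438 + (1-p)*0.054542] = 0.125768


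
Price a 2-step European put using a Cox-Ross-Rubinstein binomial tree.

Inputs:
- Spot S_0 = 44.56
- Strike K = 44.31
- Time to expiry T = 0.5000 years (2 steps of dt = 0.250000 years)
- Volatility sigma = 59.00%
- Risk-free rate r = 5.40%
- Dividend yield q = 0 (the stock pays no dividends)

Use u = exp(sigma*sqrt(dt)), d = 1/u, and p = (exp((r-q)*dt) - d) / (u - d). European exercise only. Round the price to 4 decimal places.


dt = T/N = 0.250000
u = exp(sigma*sqrt(dt)) = 1.343126; d = 1/u = 0.744532
p = (exp((r-q)*dt) - d) / (u - d) = 0.449486
Discount per step: exp(-r*dt) = 0.986591
Stock lattice S(k, i) with i counting down-moves:
  k=0: S(0,0) = 44.5600
  k=1: S(1,0) = 59.8497; S(1,1) = 33.1763
  k=2: S(2,0) = 80.3857; S(2,1) = 44.5600; S(2,2) = 24.7008
Terminal payoffs V(N, i) = max(K - S_T, 0):
  V(2,0) = 0.000000; V(2,1) = 0.000000; V(2,2) = 19.609176
Backward induction: V(k, i) = exp(-r*dt) * [p * V(k+1, i) + (1-p) * V(k+1, i+1)].
  V(1,0) = exp(-r*dt) * [p*0.000000 + (1-p)*0.000000] = 0.000000
  V(1,1) = exp(-r*dt) * [p*0.000000 + (1-p)*19.609176] = 10.650372
  V(0,0) = exp(-r*dt) * [p*0.000000 + (1-p)*10.650372] = 5.784558

Answer: Price = V(0,0) = 5.7846


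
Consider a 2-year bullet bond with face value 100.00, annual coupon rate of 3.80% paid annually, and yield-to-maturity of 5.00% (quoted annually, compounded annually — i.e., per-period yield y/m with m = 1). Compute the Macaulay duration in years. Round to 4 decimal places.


Coupon per period c = face * coupon_rate / m = 3.800000
Periods per year m = 1; per-period yield y/m = 0.050000
Number of cashflows N = 2
Cashflows (t years, CF_t, discount factor 1/(1+y/m)^(m*t), PV):
  t = 1.0000: CF_t = 3.800000, DF = 0.952381, PV = 3.619048
  t = 2.0000: CF_t = 103.800000, DF = 0.907029, PV = 94.149660
Price P = sum_t PV_t = 97.768707
Macaulay numerator sum_t t * PV_t:
  t * PV_t at t = 1.0000: 3.619048
  t * PV_t at t = 2.0000: 188.299320
Macaulay duration D = (sum_t t * PV_t) / P = 191.918367 / 97.768707 = 1.962984

Answer: Macaulay duration = 1.9630 years


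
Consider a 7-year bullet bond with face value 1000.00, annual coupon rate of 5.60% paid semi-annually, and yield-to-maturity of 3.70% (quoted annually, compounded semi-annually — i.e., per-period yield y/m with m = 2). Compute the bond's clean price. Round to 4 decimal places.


Answer: Price = 1116.2329

Derivation:
Coupon per period c = face * coupon_rate / m = 28.000000
Periods per year m = 2; per-period yield y/m = 0.018500
Number of cashflows N = 14
Cashflows (t years, CF_t, discount factor 1/(1+y/m)^(m*t), PV):
  t = 0.5000: CF_t = 28.000000, DF = 0.981836, PV = 27.491409
  t = 1.0000: CF_t = 28.000000, DF = 0.964002, PV = 26.992056
  t = 1.5000: CF_t = 28.000000, DF = 0.946492, PV = 26.501773
  t = 2.0000: CF_t = 28.000000, DF = 0.929300, PV = 26.020396
  t = 2.5000: CF_t = 28.000000, DF = 0.912420, PV = 25.547762
  t = 3.0000: CF_t = 28.000000, DF = 0.895847, PV = 25.083713
  t = 3.5000: CF_t = 28.000000, DF = 0.879575, PV = 24.628094
  t = 4.0000: CF_t = 28.000000, DF = 0.863598, PV = 24.180750
  t = 4.5000: CF_t = 28.000000, DF = 0.847912, PV = 23.741532
  t = 5.0000: CF_t = 28.000000, DF = 0.832510, PV = 23.310291
  t = 5.5000: CF_t = 28.000000, DF = 0.817389, PV = 22.886884
  t = 6.0000: CF_t = 28.000000, DF = 0.802542, PV = 22.471167
  t = 6.5000: CF_t = 28.000000, DF = 0.787964, PV = 22.063002
  t = 7.0000: CF_t = 1028.000000, DF = 0.773652, PV = 795.314038
Price P = sum_t PV_t = 1116.232866


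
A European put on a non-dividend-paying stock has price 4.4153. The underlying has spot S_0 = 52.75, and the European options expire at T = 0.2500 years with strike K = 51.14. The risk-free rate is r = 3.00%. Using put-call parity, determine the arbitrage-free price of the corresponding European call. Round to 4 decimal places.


Answer: Call price = 6.4074

Derivation:
Put-call parity: C - P = S_0 * exp(-qT) - K * exp(-rT).
S_0 * exp(-qT) = 52.7500 * 1.00000000 = 52.75000000
K * exp(-rT) = 51.1400 * 0.99252805 = 50.75788472
C = P + S*exp(-qT) - K*exp(-rT)
C = 4.4153 + 52.75000000 - 50.75788472 = 6.4074


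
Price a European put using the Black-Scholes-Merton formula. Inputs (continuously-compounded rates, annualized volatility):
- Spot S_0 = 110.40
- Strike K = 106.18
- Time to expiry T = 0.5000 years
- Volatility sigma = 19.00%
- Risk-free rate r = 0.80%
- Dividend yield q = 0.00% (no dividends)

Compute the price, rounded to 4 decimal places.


d1 = (ln(S/K) + (r - q + 0.5*sigma^2) * T) / (sigma * sqrt(T)) = 0.38704321
d2 = d1 - sigma * sqrt(T) = 0.25269292
exp(-rT) = 0.99600799; exp(-qT) = 1.00000000
P = K * exp(-rT) * N(-d2) - S_0 * exp(-qT) * N(-d1)
N(-d1) = 0.34936211; N(-d2) = 0.40025276
P = 106.1800 * 0.99600799 * 0.40025276 - 110.4000 * 1.00000000 * 0.34936211 = 3.7596

Answer: Price = 3.7596


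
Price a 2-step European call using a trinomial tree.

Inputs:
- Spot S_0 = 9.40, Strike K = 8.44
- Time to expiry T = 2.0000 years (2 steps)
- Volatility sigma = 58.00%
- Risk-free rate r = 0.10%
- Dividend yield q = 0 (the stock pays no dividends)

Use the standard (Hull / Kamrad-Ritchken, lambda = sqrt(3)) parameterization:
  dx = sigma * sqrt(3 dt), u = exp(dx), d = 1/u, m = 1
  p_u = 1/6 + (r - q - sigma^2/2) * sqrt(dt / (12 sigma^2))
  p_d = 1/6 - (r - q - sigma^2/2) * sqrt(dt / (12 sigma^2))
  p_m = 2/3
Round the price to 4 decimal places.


Answer: Price = V(0,0) = 2.8075

Derivation:
dt = T/N = 1.000000; dx = sigma*sqrt(3*dt) = 1.004589
u = exp(dx) = 2.730786; d = 1/u = 0.366195
p_u = 0.083449, p_m = 0.666667, p_d = 0.249885
Discount per step: exp(-r*dt) = 0.999000
Stock lattice S(k, j) with j the centered position index:
  k=0: S(0,+0) = 9.4000
  k=1: S(1,-1) = 3.4422; S(1,+0) = 9.4000; S(1,+1) = 25.6694
  k=2: S(2,-2) = 1.2605; S(2,-1) = 3.4422; S(2,+0) = 9.4000; S(2,+1) = 25.6694; S(2,+2) = 70.0976
Terminal payoffs V(N, j) = max(S_T - K, 0):
  V(2,-2) = 0.000000; V(2,-1) = 0.000000; V(2,+0) = 0.960000; V(2,+1) = 17.229388; V(2,+2) = 61.657605
Backward induction: V(k, j) = exp(-r*dt) * [p_u * V(k+1, j+1) + p_m * V(k+1, j) + p_d * V(k+1, j-1)]
  V(1,-1) = exp(-r*dt) * [p_u*0.960000 + p_m*0.000000 + p_d*0.000000] = 0.080031
  V(1,+0) = exp(-r*dt) * [p_u*17.229388 + p_m*0.960000 + p_d*0.000000] = 2.075691
  V(1,+1) = exp(-r*dt) * [p_u*61.657605 + p_m*17.229388 + p_d*0.960000] = 16.854526
  V(0,+0) = exp(-r*dt) * [p_u*16.854526 + p_m*2.075691 + p_d*0.080031] = 2.807470


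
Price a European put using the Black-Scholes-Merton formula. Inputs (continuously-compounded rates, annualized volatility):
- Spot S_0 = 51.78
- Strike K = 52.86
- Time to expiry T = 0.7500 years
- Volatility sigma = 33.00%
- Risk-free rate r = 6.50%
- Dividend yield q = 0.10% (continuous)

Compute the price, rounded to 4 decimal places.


Answer: Price = 5.1280

Derivation:
d1 = (ln(S/K) + (r - q + 0.5*sigma^2) * T) / (sigma * sqrt(T)) = 0.23861909
d2 = d1 - sigma * sqrt(T) = -0.04716929
exp(-rT) = 0.95241920; exp(-qT) = 0.99925028
P = K * exp(-rT) * N(-d2) - S_0 * exp(-qT) * N(-d1)
N(-d1) = 0.40570048; N(-d2) = 0.51881085
P = 52.8600 * 0.95241920 * 0.51881085 - 51.7800 * 0.99925028 * 0.40570048 = 5.1280


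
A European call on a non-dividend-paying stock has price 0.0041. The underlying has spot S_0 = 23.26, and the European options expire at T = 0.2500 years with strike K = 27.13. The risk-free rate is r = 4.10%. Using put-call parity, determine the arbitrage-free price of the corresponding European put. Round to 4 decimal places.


Put-call parity: C - P = S_0 * exp(-qT) - K * exp(-rT).
S_0 * exp(-qT) = 23.2600 * 1.00000000 = 23.26000000
K * exp(-rT) = 27.1300 * 0.98980235 = 26.85333782
P = C - S*exp(-qT) + K*exp(-rT)
P = 0.0041 - 23.26000000 + 26.85333782 = 3.5974

Answer: Put price = 3.5974


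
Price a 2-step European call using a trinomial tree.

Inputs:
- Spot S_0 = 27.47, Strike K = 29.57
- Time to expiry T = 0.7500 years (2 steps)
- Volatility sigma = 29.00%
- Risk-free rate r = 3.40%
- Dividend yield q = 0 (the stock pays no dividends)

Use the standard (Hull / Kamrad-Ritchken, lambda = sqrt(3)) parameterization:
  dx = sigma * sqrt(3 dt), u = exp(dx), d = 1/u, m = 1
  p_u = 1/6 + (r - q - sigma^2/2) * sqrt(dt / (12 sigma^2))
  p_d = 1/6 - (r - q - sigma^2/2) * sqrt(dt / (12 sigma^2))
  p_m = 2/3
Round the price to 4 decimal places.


dt = T/N = 0.375000; dx = sigma*sqrt(3*dt) = 0.307591
u = exp(dx) = 1.360145; d = 1/u = 0.735216
p_u = 0.161760, p_m = 0.666667, p_d = 0.171574
Discount per step: exp(-r*dt) = 0.987331
Stock lattice S(k, j) with j the centered position index:
  k=0: S(0,+0) = 27.4700
  k=1: S(1,-1) = 20.1964; S(1,+0) = 27.4700; S(1,+1) = 37.3632
  k=2: S(2,-2) = 14.8487; S(2,-1) = 20.1964; S(2,+0) = 27.4700; S(2,+1) = 37.3632; S(2,+2) = 50.8194
Terminal payoffs V(N, j) = max(S_T - K, 0):
  V(2,-2) = 0.000000; V(2,-1) = 0.000000; V(2,+0) = 0.000000; V(2,+1) = 7.793188; V(2,+2) = 21.249361
Backward induction: V(k, j) = exp(-r*dt) * [p_u * V(k+1, j+1) + p_m * V(k+1, j) + p_d * V(k+1, j-1)]
  V(1,-1) = exp(-r*dt) * [p_u*0.000000 + p_m*0.000000 + p_d*0.000000] = 0.000000
  V(1,+0) = exp(-r*dt) * [p_u*7.793188 + p_m*0.000000 + p_d*0.000000] = 1.244652
  V(1,+1) = exp(-r*dt) * [p_u*21.249361 + p_m*7.793188 + p_d*0.000000] = 8.523378
  V(0,+0) = exp(-r*dt) * [p_u*8.523378 + p_m*1.244652 + p_d*0.000000] = 2.180526

Answer: Price = V(0,0) = 2.1805


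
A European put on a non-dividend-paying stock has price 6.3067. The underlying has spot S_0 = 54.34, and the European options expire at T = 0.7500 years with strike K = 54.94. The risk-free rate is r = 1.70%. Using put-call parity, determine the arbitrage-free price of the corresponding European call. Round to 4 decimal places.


Put-call parity: C - P = S_0 * exp(-qT) - K * exp(-rT).
S_0 * exp(-qT) = 54.3400 * 1.00000000 = 54.34000000
K * exp(-rT) = 54.9400 * 0.98733094 = 54.24396167
C = P + S*exp(-qT) - K*exp(-rT)
C = 6.3067 + 54.34000000 - 54.24396167 = 6.4027

Answer: Call price = 6.4027


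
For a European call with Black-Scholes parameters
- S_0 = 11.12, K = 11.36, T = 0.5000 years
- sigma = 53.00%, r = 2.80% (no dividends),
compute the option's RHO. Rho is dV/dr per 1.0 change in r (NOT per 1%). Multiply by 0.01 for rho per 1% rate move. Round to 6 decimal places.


Answer: Rho = 2.341251

Derivation:
d1 = 0.1677627530; d2 = -0.2070038411
phi(d1) = 0.3933676124; exp(-qT) = 1.0000000000; exp(-rT) = 0.9860975443
N(d2) = 0.4180034294
Rho = K*T*exp(-rT)*N(d2) = 11.3600 * 0.5000 * 0.9860975443 * 0.4180034294 = 2.341251


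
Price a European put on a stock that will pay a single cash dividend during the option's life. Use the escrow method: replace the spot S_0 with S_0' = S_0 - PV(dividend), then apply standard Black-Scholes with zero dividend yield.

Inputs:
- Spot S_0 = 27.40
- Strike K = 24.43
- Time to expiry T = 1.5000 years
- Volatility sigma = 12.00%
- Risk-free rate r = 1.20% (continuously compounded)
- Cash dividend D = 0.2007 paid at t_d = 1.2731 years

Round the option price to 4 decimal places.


Answer: Price = 0.4094

Derivation:
PV(D) = D * exp(-r * t_d) = 0.2007 * 0.98483890 = 0.19765717
S_0' = S_0 - PV(D) = 27.4000 - 0.19765717 = 27.20234283
d1 = (ln(S_0'/K) + (r + sigma^2/2)*T) / (sigma*sqrt(T)) = 0.92734428
d2 = d1 - sigma*sqrt(T) = 0.78037489
exp(-rT) = 0.98216103
N(-d1) = 0.17687391; N(-d2) = 0.21758512
P = K * exp(-rT) * N(-d2) - S_0' * N(-d1) = 24.4300 * 0.98216103 * 0.21758512 - 27.20234283 * 0.17687391 = 0.4094


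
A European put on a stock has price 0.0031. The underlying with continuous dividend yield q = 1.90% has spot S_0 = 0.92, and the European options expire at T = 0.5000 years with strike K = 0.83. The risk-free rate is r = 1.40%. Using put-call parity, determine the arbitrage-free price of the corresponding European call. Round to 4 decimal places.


Put-call parity: C - P = S_0 * exp(-qT) - K * exp(-rT).
S_0 * exp(-qT) = 0.9200 * 0.99054498 = 0.91130138
K * exp(-rT) = 0.8300 * 0.99302444 = 0.82421029
C = P + S*exp(-qT) - K*exp(-rT)
C = 0.0031 + 0.91130138 - 0.82421029 = 0.0902

Answer: Call price = 0.0902


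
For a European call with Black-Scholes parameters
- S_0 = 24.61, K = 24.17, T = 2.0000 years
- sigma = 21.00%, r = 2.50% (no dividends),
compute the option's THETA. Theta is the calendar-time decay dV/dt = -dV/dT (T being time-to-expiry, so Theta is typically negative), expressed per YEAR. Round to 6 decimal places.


d1 = 0.3775972761; d2 = 0.0806124280
phi(d1) = 0.3714918383; exp(-qT) = 1.0000000000; exp(-rT) = 0.9512294245
Theta = -S*exp(-qT)*phi(d1)*sigma/(2*sqrt(T)) - r*K*exp(-rT)*N(d2) + q*S*exp(-qT)*N(d1)
N(d1) = 0.6471351058; N(d2) = 0.5321249089; sqrt(T) = 1.4142135624
Term 1 = -24.6100 * 1.0000000000 * 0.3714918383 * 0.2100 / (2 * 1.4142135624) = -0.6787896187
Term 2 = -0.0250 * 24.1700 * 0.9512294245 * 0.5321249089 = -0.3058549572
Term 3 = 0 (no dividend yield, q = 0)
Theta = -0.6787896187 + (-0.3058549572) + (0.0000000000) = -0.984645

Answer: Theta = -0.984645


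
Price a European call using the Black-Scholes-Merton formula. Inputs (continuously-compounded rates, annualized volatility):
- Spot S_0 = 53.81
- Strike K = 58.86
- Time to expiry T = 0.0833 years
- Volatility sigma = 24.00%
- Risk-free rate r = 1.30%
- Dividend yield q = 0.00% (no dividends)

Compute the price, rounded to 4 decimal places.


d1 = (ln(S/K) + (r - q + 0.5*sigma^2) * T) / (sigma * sqrt(T)) = -1.24473440
d2 = d1 - sigma * sqrt(T) = -1.31400257
exp(-rT) = 0.99891769; exp(-qT) = 1.00000000
C = S_0 * exp(-qT) * N(d1) - K * exp(-rT) * N(d2)
N(d1) = 0.10661470; N(d2) = 0.09442267
C = 53.8100 * 1.00000000 * 0.10661470 - 58.8600 * 0.99891769 * 0.09442267 = 0.1852

Answer: Price = 0.1852


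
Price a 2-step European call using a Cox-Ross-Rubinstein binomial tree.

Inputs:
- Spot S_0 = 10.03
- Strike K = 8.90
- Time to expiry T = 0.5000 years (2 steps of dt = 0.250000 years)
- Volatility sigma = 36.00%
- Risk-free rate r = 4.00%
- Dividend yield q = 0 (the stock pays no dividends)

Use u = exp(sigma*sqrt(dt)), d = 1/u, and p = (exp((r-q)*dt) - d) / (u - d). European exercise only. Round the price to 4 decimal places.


dt = T/N = 0.250000
u = exp(sigma*sqrt(dt)) = 1.197217; d = 1/u = 0.835270
p = (exp((r-q)*dt) - d) / (u - d) = 0.482888
Discount per step: exp(-r*dt) = 0.990050
Stock lattice S(k, i) with i counting down-moves:
  k=0: S(0,0) = 10.0300
  k=1: S(1,0) = 12.0081; S(1,1) = 8.3778
  k=2: S(2,0) = 14.3763; S(2,1) = 10.0300; S(2,2) = 6.9977
Terminal payoffs V(N, i) = max(S_T - K, 0):
  V(2,0) = 5.476294; V(2,1) = 1.130000; V(2,2) = 0.000000
Backward induction: V(k, i) = exp(-r*dt) * [p * V(k+1, i) + (1-p) * V(k+1, i+1)].
  V(1,0) = exp(-r*dt) * [p*5.476294 + (1-p)*1.130000] = 3.196647
  V(1,1) = exp(-r*dt) * [p*1.130000 + (1-p)*0.000000] = 0.540234
  V(0,0) = exp(-r*dt) * [p*3.196647 + (1-p)*0.540234] = 1.804845

Answer: Price = V(0,0) = 1.8048


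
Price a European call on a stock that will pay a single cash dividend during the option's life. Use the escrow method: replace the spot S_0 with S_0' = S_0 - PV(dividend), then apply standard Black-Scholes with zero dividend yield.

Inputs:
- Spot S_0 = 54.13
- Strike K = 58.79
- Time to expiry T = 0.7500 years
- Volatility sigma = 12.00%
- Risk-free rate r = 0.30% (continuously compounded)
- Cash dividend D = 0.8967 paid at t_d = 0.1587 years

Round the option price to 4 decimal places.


PV(D) = D * exp(-r * t_d) = 0.8967 * 0.99952401 = 0.89627318
S_0' = S_0 - PV(D) = 54.1300 - 0.89627318 = 53.23372682
d1 = (ln(S_0'/K) + (r + sigma^2/2)*T) / (sigma*sqrt(T)) = -0.88170637
d2 = d1 - sigma*sqrt(T) = -0.98562942
exp(-rT) = 0.99775253
N(d1) = 0.18896781; N(d2) = 0.16215750
C = S_0' * N(d1) - K * exp(-rT) * N(d2) = 53.23372682 * 0.18896781 - 58.7900 * 0.99775253 * 0.16215750 = 0.5476

Answer: Price = 0.5476


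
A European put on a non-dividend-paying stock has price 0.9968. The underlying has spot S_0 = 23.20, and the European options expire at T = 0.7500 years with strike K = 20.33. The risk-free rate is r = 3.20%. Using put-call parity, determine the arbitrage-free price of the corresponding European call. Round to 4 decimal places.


Answer: Call price = 4.3489

Derivation:
Put-call parity: C - P = S_0 * exp(-qT) - K * exp(-rT).
S_0 * exp(-qT) = 23.2000 * 1.00000000 = 23.20000000
K * exp(-rT) = 20.3300 * 0.97628571 = 19.84788848
C = P + S*exp(-qT) - K*exp(-rT)
C = 0.9968 + 23.20000000 - 19.84788848 = 4.3489


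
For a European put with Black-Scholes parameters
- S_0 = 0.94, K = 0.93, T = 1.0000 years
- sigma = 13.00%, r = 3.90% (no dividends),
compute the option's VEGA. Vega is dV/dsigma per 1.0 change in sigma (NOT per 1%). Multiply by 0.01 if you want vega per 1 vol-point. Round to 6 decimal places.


d1 = 0.4472714547; d2 = 0.3172714547
phi(d1) = 0.3609685620; exp(-qT) = 1.0000000000; exp(-rT) = 0.9617507091
Vega = S * exp(-qT) * phi(d1) * sqrt(T) = 0.9400 * 1.0000000000 * 0.3609685620 * 1.0000000000 = 0.339310

Answer: Vega = 0.339310


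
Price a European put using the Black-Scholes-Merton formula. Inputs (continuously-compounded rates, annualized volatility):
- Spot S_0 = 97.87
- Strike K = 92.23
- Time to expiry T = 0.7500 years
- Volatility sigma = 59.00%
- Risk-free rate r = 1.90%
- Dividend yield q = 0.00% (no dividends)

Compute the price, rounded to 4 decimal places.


d1 = (ln(S/K) + (r - q + 0.5*sigma^2) * T) / (sigma * sqrt(T)) = 0.39953052
d2 = d1 - sigma * sqrt(T) = -0.11142447
exp(-rT) = 0.98585105; exp(-qT) = 1.00000000
P = K * exp(-rT) * N(-d2) - S_0 * exp(-qT) * N(-d1)
N(-d1) = 0.34475117; N(-d2) = 0.54436012
P = 92.2300 * 0.98585105 * 0.54436012 - 97.8700 * 1.00000000 * 0.34475117 = 15.7552

Answer: Price = 15.7552
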